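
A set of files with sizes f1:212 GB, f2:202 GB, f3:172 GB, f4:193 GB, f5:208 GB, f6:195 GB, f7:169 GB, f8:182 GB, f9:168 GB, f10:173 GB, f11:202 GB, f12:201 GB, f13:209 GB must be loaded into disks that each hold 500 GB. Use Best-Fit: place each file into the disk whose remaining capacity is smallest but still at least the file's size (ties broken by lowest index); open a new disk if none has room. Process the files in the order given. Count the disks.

7 disks

disk 1: place f1 (212 GB), 288 GB left
disk 1: place f2 (202 GB), 86 GB left
disk 2: place f3 (172 GB), 328 GB left
disk 2: place f4 (193 GB), 135 GB left
disk 3: place f5 (208 GB), 292 GB left
disk 3: place f6 (195 GB), 97 GB left
disk 4: place f7 (169 GB), 331 GB left
disk 4: place f8 (182 GB), 149 GB left
disk 5: place f9 (168 GB), 332 GB left
disk 5: place f10 (173 GB), 159 GB left
disk 6: place f11 (202 GB), 298 GB left
disk 6: place f12 (201 GB), 97 GB left
disk 7: place f13 (209 GB), 291 GB left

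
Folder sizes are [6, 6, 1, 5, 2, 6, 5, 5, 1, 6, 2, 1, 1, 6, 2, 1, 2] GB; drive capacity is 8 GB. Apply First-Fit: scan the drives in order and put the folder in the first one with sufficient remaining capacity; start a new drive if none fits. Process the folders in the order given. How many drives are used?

8

drive 1: place 6 GB, 2 GB left
drive 2: place 6 GB, 2 GB left
drive 1: place 1 GB, 1 GB left
drive 3: place 5 GB, 3 GB left
drive 2: place 2 GB, 0 GB left
drive 4: place 6 GB, 2 GB left
drive 5: place 5 GB, 3 GB left
drive 6: place 5 GB, 3 GB left
drive 1: place 1 GB, 0 GB left
drive 7: place 6 GB, 2 GB left
drive 3: place 2 GB, 1 GB left
drive 3: place 1 GB, 0 GB left
drive 4: place 1 GB, 1 GB left
drive 8: place 6 GB, 2 GB left
drive 5: place 2 GB, 1 GB left
drive 4: place 1 GB, 0 GB left
drive 6: place 2 GB, 1 GB left
Final drives: [6,1,1] [6,2] [5,2,1] [6,1,1] [5,2] [5,2] [6] [6].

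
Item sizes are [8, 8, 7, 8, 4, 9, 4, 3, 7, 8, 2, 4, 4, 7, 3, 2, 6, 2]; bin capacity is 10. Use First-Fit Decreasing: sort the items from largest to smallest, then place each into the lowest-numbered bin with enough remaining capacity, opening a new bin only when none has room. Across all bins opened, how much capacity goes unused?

14

Sorted descending: 9, 8, 8, 8, 8, 7, 7, 7, 6, 4, 4, 4, 4, 3, 3, 2, 2, 2.
9 → bin 1 (remaining 1)
8 → bin 2 (remaining 2)
8 → bin 3 (remaining 2)
8 → bin 4 (remaining 2)
8 → bin 5 (remaining 2)
7 → bin 6 (remaining 3)
7 → bin 7 (remaining 3)
7 → bin 8 (remaining 3)
6 → bin 9 (remaining 4)
4 → bin 9 (remaining 0)
4 → bin 10 (remaining 6)
4 → bin 10 (remaining 2)
4 → bin 11 (remaining 6)
3 → bin 6 (remaining 0)
3 → bin 7 (remaining 0)
2 → bin 2 (remaining 0)
2 → bin 3 (remaining 0)
2 → bin 4 (remaining 0)
11 bins × 10 = 110; used 96; unused 14.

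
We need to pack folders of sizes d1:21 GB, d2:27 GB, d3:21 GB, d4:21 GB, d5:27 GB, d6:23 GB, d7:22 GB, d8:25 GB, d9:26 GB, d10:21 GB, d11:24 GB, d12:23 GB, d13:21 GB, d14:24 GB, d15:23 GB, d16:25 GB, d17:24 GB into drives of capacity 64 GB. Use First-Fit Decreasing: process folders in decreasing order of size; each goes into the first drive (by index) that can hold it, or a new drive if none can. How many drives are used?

Sorted descending: 27, 27, 26, 25, 25, 24, 24, 24, 23, 23, 23, 22, 21, 21, 21, 21, 21.
27 GB → drive 1 (remaining 37 GB)
27 GB → drive 1 (remaining 10 GB)
26 GB → drive 2 (remaining 38 GB)
25 GB → drive 2 (remaining 13 GB)
25 GB → drive 3 (remaining 39 GB)
24 GB → drive 3 (remaining 15 GB)
24 GB → drive 4 (remaining 40 GB)
24 GB → drive 4 (remaining 16 GB)
23 GB → drive 5 (remaining 41 GB)
23 GB → drive 5 (remaining 18 GB)
23 GB → drive 6 (remaining 41 GB)
22 GB → drive 6 (remaining 19 GB)
21 GB → drive 7 (remaining 43 GB)
21 GB → drive 7 (remaining 22 GB)
21 GB → drive 7 (remaining 1 GB)
21 GB → drive 8 (remaining 43 GB)
21 GB → drive 8 (remaining 22 GB)

8 drives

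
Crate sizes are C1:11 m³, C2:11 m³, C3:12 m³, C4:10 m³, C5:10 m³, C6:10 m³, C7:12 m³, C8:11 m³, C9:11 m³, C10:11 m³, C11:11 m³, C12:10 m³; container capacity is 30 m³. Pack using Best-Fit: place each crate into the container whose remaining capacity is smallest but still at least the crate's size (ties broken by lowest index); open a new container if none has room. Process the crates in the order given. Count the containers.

Put C1 (11 m³) in container 1; 19 m³ remain.
Put C2 (11 m³) in container 1; 8 m³ remain.
Put C3 (12 m³) in container 2; 18 m³ remain.
Put C4 (10 m³) in container 2; 8 m³ remain.
Put C5 (10 m³) in container 3; 20 m³ remain.
Put C6 (10 m³) in container 3; 10 m³ remain.
Put C7 (12 m³) in container 4; 18 m³ remain.
Put C8 (11 m³) in container 4; 7 m³ remain.
Put C9 (11 m³) in container 5; 19 m³ remain.
Put C10 (11 m³) in container 5; 8 m³ remain.
Put C11 (11 m³) in container 6; 19 m³ remain.
Put C12 (10 m³) in container 3; 0 m³ remain.

6 containers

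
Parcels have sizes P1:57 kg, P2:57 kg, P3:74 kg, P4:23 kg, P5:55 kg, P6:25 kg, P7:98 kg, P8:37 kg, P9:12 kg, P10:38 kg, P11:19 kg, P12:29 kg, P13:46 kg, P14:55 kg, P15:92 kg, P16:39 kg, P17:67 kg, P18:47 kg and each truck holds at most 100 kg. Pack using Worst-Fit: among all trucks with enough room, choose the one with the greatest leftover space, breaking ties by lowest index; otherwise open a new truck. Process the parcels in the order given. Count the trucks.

11 trucks

truck 1: place P1 (57 kg), 43 kg left
truck 2: place P2 (57 kg), 43 kg left
truck 3: place P3 (74 kg), 26 kg left
truck 1: place P4 (23 kg), 20 kg left
truck 4: place P5 (55 kg), 45 kg left
truck 4: place P6 (25 kg), 20 kg left
truck 5: place P7 (98 kg), 2 kg left
truck 2: place P8 (37 kg), 6 kg left
truck 3: place P9 (12 kg), 14 kg left
truck 6: place P10 (38 kg), 62 kg left
truck 6: place P11 (19 kg), 43 kg left
truck 6: place P12 (29 kg), 14 kg left
truck 7: place P13 (46 kg), 54 kg left
truck 8: place P14 (55 kg), 45 kg left
truck 9: place P15 (92 kg), 8 kg left
truck 7: place P16 (39 kg), 15 kg left
truck 10: place P17 (67 kg), 33 kg left
truck 11: place P18 (47 kg), 53 kg left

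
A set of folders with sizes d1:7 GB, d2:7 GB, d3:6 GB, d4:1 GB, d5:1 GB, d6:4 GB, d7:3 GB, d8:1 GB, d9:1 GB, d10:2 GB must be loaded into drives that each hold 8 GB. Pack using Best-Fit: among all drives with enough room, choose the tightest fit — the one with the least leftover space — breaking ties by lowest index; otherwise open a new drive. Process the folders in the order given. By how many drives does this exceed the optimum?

Best-Fit: [7,1] [7,1] [6,1] [4,3,1] [2] → 5 drives.
Total size 33 GB; any packing needs at least ⌈33/8⌉ = 5 drives.
So 5 is already optimal.

0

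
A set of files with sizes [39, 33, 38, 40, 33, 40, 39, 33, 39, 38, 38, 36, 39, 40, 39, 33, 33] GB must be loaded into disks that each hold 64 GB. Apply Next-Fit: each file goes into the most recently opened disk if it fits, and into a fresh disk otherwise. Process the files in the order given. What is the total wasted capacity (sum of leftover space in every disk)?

39 GB → disk 1 (remaining 25 GB)
33 GB → disk 2 (remaining 31 GB)
38 GB → disk 3 (remaining 26 GB)
40 GB → disk 4 (remaining 24 GB)
33 GB → disk 5 (remaining 31 GB)
40 GB → disk 6 (remaining 24 GB)
39 GB → disk 7 (remaining 25 GB)
33 GB → disk 8 (remaining 31 GB)
39 GB → disk 9 (remaining 25 GB)
38 GB → disk 10 (remaining 26 GB)
38 GB → disk 11 (remaining 26 GB)
36 GB → disk 12 (remaining 28 GB)
39 GB → disk 13 (remaining 25 GB)
40 GB → disk 14 (remaining 24 GB)
39 GB → disk 15 (remaining 25 GB)
33 GB → disk 16 (remaining 31 GB)
33 GB → disk 17 (remaining 31 GB)
17 disks × 64 GB = 1088 GB; used 630 GB; unused 458 GB.

458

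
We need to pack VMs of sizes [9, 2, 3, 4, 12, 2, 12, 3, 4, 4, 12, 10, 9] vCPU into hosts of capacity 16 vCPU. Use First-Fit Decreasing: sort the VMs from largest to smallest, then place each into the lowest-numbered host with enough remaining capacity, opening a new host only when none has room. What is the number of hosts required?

6

Sorted descending: 12, 12, 12, 10, 9, 9, 4, 4, 4, 3, 3, 2, 2.
host 1: place 12 vCPU, 4 vCPU left
host 2: place 12 vCPU, 4 vCPU left
host 3: place 12 vCPU, 4 vCPU left
host 4: place 10 vCPU, 6 vCPU left
host 5: place 9 vCPU, 7 vCPU left
host 6: place 9 vCPU, 7 vCPU left
host 1: place 4 vCPU, 0 vCPU left
host 2: place 4 vCPU, 0 vCPU left
host 3: place 4 vCPU, 0 vCPU left
host 4: place 3 vCPU, 3 vCPU left
host 4: place 3 vCPU, 0 vCPU left
host 5: place 2 vCPU, 5 vCPU left
host 5: place 2 vCPU, 3 vCPU left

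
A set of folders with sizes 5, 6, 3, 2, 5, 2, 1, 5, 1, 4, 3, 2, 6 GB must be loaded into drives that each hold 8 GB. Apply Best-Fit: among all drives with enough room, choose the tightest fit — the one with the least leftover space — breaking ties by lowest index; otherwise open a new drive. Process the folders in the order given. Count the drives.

Put 5 GB in drive 1; 3 GB remain.
Put 6 GB in drive 2; 2 GB remain.
Put 3 GB in drive 1; 0 GB remain.
Put 2 GB in drive 2; 0 GB remain.
Put 5 GB in drive 3; 3 GB remain.
Put 2 GB in drive 3; 1 GB remain.
Put 1 GB in drive 3; 0 GB remain.
Put 5 GB in drive 4; 3 GB remain.
Put 1 GB in drive 4; 2 GB remain.
Put 4 GB in drive 5; 4 GB remain.
Put 3 GB in drive 5; 1 GB remain.
Put 2 GB in drive 4; 0 GB remain.
Put 6 GB in drive 6; 2 GB remain.
Final drives: [5,3] [6,2] [5,2,1] [5,1,2] [4,3] [6].

6 drives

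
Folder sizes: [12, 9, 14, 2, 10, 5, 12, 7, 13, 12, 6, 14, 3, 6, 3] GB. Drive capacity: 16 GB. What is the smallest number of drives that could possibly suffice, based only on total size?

Total size = 12 + 9 + 14 + 2 + 10 + 5 + 12 + 7 + 13 + 12 + 6 + 14 + 3 + 6 + 3 = 128 GB.
⌈128 / 16⌉ = 8.

8 drives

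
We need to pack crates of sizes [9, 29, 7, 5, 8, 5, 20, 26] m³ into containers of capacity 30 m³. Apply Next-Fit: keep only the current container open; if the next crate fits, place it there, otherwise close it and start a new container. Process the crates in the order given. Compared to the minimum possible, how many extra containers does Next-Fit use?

Next-Fit: [9] [29] [7,5,8,5] [20] [26] → 5 containers.
Total size 109 m³; any packing needs at least ⌈109/30⌉ = 4 containers.
An optimal packing achieves that bound: [29] [26] [20,9] [8,7,5,5] → 4 containers.
Excess: 5 − 4 = 1.

1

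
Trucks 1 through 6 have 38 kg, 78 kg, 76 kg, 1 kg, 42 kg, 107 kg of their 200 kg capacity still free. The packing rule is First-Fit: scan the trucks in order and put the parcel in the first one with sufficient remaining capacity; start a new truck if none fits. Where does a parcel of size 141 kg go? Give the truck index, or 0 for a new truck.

0

No truck has ≥ 141 kg free, so a new truck is opened.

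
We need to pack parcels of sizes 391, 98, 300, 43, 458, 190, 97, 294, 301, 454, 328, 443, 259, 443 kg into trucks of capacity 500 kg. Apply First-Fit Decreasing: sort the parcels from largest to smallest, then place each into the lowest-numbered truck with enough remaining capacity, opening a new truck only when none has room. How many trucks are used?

Sorted descending: 458, 454, 443, 443, 391, 328, 301, 300, 294, 259, 190, 98, 97, 43.
Put 458 kg in truck 1; 42 kg remain.
Put 454 kg in truck 2; 46 kg remain.
Put 443 kg in truck 3; 57 kg remain.
Put 443 kg in truck 4; 57 kg remain.
Put 391 kg in truck 5; 109 kg remain.
Put 328 kg in truck 6; 172 kg remain.
Put 301 kg in truck 7; 199 kg remain.
Put 300 kg in truck 8; 200 kg remain.
Put 294 kg in truck 9; 206 kg remain.
Put 259 kg in truck 10; 241 kg remain.
Put 190 kg in truck 7; 9 kg remain.
Put 98 kg in truck 5; 11 kg remain.
Put 97 kg in truck 6; 75 kg remain.
Put 43 kg in truck 2; 3 kg remain.
Final trucks: [458] [454,43] [443] [443] [391,98] [328,97] [301,190] [300] [294] [259].

10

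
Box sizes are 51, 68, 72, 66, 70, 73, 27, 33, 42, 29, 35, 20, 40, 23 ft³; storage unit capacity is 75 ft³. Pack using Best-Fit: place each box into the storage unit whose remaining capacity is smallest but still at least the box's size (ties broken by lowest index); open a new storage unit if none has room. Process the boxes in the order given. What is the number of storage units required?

Put 51 ft³ in storage unit 1; 24 ft³ remain.
Put 68 ft³ in storage unit 2; 7 ft³ remain.
Put 72 ft³ in storage unit 3; 3 ft³ remain.
Put 66 ft³ in storage unit 4; 9 ft³ remain.
Put 70 ft³ in storage unit 5; 5 ft³ remain.
Put 73 ft³ in storage unit 6; 2 ft³ remain.
Put 27 ft³ in storage unit 7; 48 ft³ remain.
Put 33 ft³ in storage unit 7; 15 ft³ remain.
Put 42 ft³ in storage unit 8; 33 ft³ remain.
Put 29 ft³ in storage unit 8; 4 ft³ remain.
Put 35 ft³ in storage unit 9; 40 ft³ remain.
Put 20 ft³ in storage unit 1; 4 ft³ remain.
Put 40 ft³ in storage unit 9; 0 ft³ remain.
Put 23 ft³ in storage unit 10; 52 ft³ remain.

10 storage units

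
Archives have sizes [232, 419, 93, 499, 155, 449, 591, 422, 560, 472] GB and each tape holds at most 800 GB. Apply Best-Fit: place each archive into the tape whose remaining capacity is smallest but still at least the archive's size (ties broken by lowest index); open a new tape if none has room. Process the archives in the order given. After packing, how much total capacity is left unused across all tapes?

1708

tape 1: place 232 GB, 568 GB left
tape 1: place 419 GB, 149 GB left
tape 1: place 93 GB, 56 GB left
tape 2: place 499 GB, 301 GB left
tape 2: place 155 GB, 146 GB left
tape 3: place 449 GB, 351 GB left
tape 4: place 591 GB, 209 GB left
tape 5: place 422 GB, 378 GB left
tape 6: place 560 GB, 240 GB left
tape 7: place 472 GB, 328 GB left
7 tapes × 800 GB = 5600 GB; used 3892 GB; unused 1708 GB.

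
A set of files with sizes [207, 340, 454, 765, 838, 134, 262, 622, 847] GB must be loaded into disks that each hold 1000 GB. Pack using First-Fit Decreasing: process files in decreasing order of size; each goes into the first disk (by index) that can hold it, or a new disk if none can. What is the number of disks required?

5

Sorted descending: 847, 838, 765, 622, 454, 340, 262, 207, 134.
847 GB → disk 1 (remaining 153 GB)
838 GB → disk 2 (remaining 162 GB)
765 GB → disk 3 (remaining 235 GB)
622 GB → disk 4 (remaining 378 GB)
454 GB → disk 5 (remaining 546 GB)
340 GB → disk 4 (remaining 38 GB)
262 GB → disk 5 (remaining 284 GB)
207 GB → disk 3 (remaining 28 GB)
134 GB → disk 1 (remaining 19 GB)
Final disks: [847,134] [838] [765,207] [622,340] [454,262].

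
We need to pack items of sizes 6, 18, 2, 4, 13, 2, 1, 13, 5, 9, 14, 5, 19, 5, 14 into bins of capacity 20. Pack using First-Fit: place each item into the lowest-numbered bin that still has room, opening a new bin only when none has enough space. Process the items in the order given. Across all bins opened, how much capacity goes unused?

30

bin 1: place 6, 14 left
bin 2: place 18, 2 left
bin 1: place 2, 12 left
bin 1: place 4, 8 left
bin 3: place 13, 7 left
bin 1: place 2, 6 left
bin 1: place 1, 5 left
bin 4: place 13, 7 left
bin 1: place 5, 0 left
bin 5: place 9, 11 left
bin 6: place 14, 6 left
bin 3: place 5, 2 left
bin 7: place 19, 1 left
bin 4: place 5, 2 left
bin 8: place 14, 6 left
8 bins × 20 = 160; used 130; unused 30.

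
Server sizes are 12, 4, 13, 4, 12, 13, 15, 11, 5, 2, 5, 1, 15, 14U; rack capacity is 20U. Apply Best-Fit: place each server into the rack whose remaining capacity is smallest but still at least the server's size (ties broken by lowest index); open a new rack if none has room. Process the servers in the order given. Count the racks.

rack 1: place 12U, 8U left
rack 1: place 4U, 4U left
rack 2: place 13U, 7U left
rack 1: place 4U, 0U left
rack 3: place 12U, 8U left
rack 4: place 13U, 7U left
rack 5: place 15U, 5U left
rack 6: place 11U, 9U left
rack 5: place 5U, 0U left
rack 2: place 2U, 5U left
rack 2: place 5U, 0U left
rack 4: place 1U, 6U left
rack 7: place 15U, 5U left
rack 8: place 14U, 6U left
Final racks: [12,4,4] [13,2,5] [12] [13,1] [15,5] [11] [15] [14].

8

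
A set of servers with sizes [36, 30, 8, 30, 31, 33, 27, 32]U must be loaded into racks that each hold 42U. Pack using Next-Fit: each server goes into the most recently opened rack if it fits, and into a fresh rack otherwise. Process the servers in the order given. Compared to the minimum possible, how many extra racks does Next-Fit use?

0

Next-Fit: [36] [30,8] [30] [31] [33] [27] [32] → 7 racks.
7 servers exceed 21U (half the capacity), and no two of those can share a rack, so at least 7 racks are needed.
So 7 is already optimal.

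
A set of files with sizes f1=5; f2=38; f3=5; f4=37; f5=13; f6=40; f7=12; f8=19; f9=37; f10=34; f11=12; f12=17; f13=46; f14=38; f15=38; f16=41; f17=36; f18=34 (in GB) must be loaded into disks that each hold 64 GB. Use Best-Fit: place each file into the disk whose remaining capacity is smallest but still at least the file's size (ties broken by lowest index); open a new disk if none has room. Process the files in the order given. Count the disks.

11 disks

disk 1: place f1 (5 GB), 59 GB left
disk 1: place f2 (38 GB), 21 GB left
disk 1: place f3 (5 GB), 16 GB left
disk 2: place f4 (37 GB), 27 GB left
disk 1: place f5 (13 GB), 3 GB left
disk 3: place f6 (40 GB), 24 GB left
disk 3: place f7 (12 GB), 12 GB left
disk 2: place f8 (19 GB), 8 GB left
disk 4: place f9 (37 GB), 27 GB left
disk 5: place f10 (34 GB), 30 GB left
disk 3: place f11 (12 GB), 0 GB left
disk 4: place f12 (17 GB), 10 GB left
disk 6: place f13 (46 GB), 18 GB left
disk 7: place f14 (38 GB), 26 GB left
disk 8: place f15 (38 GB), 26 GB left
disk 9: place f16 (41 GB), 23 GB left
disk 10: place f17 (36 GB), 28 GB left
disk 11: place f18 (34 GB), 30 GB left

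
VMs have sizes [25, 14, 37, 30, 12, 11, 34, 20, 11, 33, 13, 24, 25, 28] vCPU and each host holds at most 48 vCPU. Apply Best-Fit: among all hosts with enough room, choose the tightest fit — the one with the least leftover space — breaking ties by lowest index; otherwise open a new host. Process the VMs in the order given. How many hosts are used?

host 1: place 25 vCPU, 23 vCPU left
host 1: place 14 vCPU, 9 vCPU left
host 2: place 37 vCPU, 11 vCPU left
host 3: place 30 vCPU, 18 vCPU left
host 3: place 12 vCPU, 6 vCPU left
host 2: place 11 vCPU, 0 vCPU left
host 4: place 34 vCPU, 14 vCPU left
host 5: place 20 vCPU, 28 vCPU left
host 4: place 11 vCPU, 3 vCPU left
host 6: place 33 vCPU, 15 vCPU left
host 6: place 13 vCPU, 2 vCPU left
host 5: place 24 vCPU, 4 vCPU left
host 7: place 25 vCPU, 23 vCPU left
host 8: place 28 vCPU, 20 vCPU left
Final hosts: [25,14] [37,11] [30,12] [34,11] [20,24] [33,13] [25] [28].

8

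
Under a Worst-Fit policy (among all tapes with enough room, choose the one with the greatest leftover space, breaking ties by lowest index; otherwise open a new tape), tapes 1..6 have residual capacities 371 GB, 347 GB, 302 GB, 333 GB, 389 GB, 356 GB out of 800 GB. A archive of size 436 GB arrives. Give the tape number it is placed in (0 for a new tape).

0

No tape has ≥ 436 GB free, so a new tape is opened.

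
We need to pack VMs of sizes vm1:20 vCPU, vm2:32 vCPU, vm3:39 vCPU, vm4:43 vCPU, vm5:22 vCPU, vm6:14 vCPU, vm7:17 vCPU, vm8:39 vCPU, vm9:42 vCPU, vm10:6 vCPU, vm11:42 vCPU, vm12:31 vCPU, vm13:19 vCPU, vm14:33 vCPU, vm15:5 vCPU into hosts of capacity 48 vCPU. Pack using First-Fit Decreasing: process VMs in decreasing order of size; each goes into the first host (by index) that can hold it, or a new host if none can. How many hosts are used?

Sorted descending: 43, 42, 42, 39, 39, 33, 32, 31, 22, 20, 19, 17, 14, 6, 5.
Put 43 vCPU in host 1; 5 vCPU remain.
Put 42 vCPU in host 2; 6 vCPU remain.
Put 42 vCPU in host 3; 6 vCPU remain.
Put 39 vCPU in host 4; 9 vCPU remain.
Put 39 vCPU in host 5; 9 vCPU remain.
Put 33 vCPU in host 6; 15 vCPU remain.
Put 32 vCPU in host 7; 16 vCPU remain.
Put 31 vCPU in host 8; 17 vCPU remain.
Put 22 vCPU in host 9; 26 vCPU remain.
Put 20 vCPU in host 9; 6 vCPU remain.
Put 19 vCPU in host 10; 29 vCPU remain.
Put 17 vCPU in host 8; 0 vCPU remain.
Put 14 vCPU in host 6; 1 vCPU remain.
Put 6 vCPU in host 2; 0 vCPU remain.
Put 5 vCPU in host 1; 0 vCPU remain.
Final hosts: [43,5] [42,6] [42] [39] [39] [33,14] [32] [31,17] [22,20] [19].

10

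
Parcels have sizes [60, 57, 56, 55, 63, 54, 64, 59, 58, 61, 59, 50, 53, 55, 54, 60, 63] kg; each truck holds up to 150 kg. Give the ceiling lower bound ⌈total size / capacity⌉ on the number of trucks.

7 trucks

Total size = 60 + 57 + 56 + 55 + 63 + 54 + 64 + 59 + 58 + 61 + 59 + 50 + 53 + 55 + 54 + 60 + 63 = 981 kg.
⌈981 / 150⌉ = 7.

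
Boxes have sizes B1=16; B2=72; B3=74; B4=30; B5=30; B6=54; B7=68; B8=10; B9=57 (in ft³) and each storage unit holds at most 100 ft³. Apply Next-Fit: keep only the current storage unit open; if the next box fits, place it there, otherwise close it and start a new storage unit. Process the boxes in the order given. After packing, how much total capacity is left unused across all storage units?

B1 (16 ft³) → storage unit 1 (remaining 84 ft³)
B2 (72 ft³) → storage unit 1 (remaining 12 ft³)
B3 (74 ft³) → storage unit 2 (remaining 26 ft³)
B4 (30 ft³) → storage unit 3 (remaining 70 ft³)
B5 (30 ft³) → storage unit 3 (remaining 40 ft³)
B6 (54 ft³) → storage unit 4 (remaining 46 ft³)
B7 (68 ft³) → storage unit 5 (remaining 32 ft³)
B8 (10 ft³) → storage unit 5 (remaining 22 ft³)
B9 (57 ft³) → storage unit 6 (remaining 43 ft³)
6 storage units × 100 ft³ = 600 ft³; used 411 ft³; unused 189 ft³.

189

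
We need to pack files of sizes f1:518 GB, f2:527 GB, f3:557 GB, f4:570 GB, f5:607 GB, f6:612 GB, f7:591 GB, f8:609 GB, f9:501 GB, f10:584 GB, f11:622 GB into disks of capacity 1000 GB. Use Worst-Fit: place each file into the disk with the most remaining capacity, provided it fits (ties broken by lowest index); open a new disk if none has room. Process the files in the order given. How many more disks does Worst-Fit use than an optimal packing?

0

Worst-Fit: [518] [527] [557] [570] [607] [612] [591] [609] [501] [584] [622] → 11 disks.
11 files exceed 500 GB (half the capacity), and no two of those can share a disk, so at least 11 disks are needed.
So 11 is already optimal.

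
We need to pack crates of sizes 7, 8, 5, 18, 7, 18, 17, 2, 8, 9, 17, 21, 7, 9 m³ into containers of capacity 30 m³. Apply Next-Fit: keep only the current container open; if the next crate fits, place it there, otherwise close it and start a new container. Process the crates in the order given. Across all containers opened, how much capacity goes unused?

57

Put 7 m³ in container 1; 23 m³ remain.
Put 8 m³ in container 1; 15 m³ remain.
Put 5 m³ in container 1; 10 m³ remain.
Put 18 m³ in container 2; 12 m³ remain.
Put 7 m³ in container 2; 5 m³ remain.
Put 18 m³ in container 3; 12 m³ remain.
Put 17 m³ in container 4; 13 m³ remain.
Put 2 m³ in container 4; 11 m³ remain.
Put 8 m³ in container 4; 3 m³ remain.
Put 9 m³ in container 5; 21 m³ remain.
Put 17 m³ in container 5; 4 m³ remain.
Put 21 m³ in container 6; 9 m³ remain.
Put 7 m³ in container 6; 2 m³ remain.
Put 9 m³ in container 7; 21 m³ remain.
7 containers × 30 m³ = 210 m³; used 153 m³; unused 57 m³.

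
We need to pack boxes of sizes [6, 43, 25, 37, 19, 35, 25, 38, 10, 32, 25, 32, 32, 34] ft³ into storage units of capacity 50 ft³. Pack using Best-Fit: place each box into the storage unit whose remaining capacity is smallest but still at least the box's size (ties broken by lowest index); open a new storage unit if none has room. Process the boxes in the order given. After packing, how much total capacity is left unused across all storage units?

107

storage unit 1: place 6 ft³, 44 ft³ left
storage unit 1: place 43 ft³, 1 ft³ left
storage unit 2: place 25 ft³, 25 ft³ left
storage unit 3: place 37 ft³, 13 ft³ left
storage unit 2: place 19 ft³, 6 ft³ left
storage unit 4: place 35 ft³, 15 ft³ left
storage unit 5: place 25 ft³, 25 ft³ left
storage unit 6: place 38 ft³, 12 ft³ left
storage unit 6: place 10 ft³, 2 ft³ left
storage unit 7: place 32 ft³, 18 ft³ left
storage unit 5: place 25 ft³, 0 ft³ left
storage unit 8: place 32 ft³, 18 ft³ left
storage unit 9: place 32 ft³, 18 ft³ left
storage unit 10: place 34 ft³, 16 ft³ left
10 storage units × 50 ft³ = 500 ft³; used 393 ft³; unused 107 ft³.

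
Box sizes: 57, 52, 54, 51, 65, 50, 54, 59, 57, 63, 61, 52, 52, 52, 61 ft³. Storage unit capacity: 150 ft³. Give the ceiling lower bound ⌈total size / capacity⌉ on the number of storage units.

6 storage units

Total size = 57 + 52 + 54 + 51 + 65 + 50 + 54 + 59 + 57 + 63 + 61 + 52 + 52 + 52 + 61 = 840 ft³.
⌈840 / 150⌉ = 6.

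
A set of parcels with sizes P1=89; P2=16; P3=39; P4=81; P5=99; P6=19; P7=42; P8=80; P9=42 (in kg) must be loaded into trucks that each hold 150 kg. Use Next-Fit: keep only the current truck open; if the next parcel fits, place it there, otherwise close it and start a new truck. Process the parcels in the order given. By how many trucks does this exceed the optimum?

Next-Fit: [89,16,39] [81] [99,19] [42,80] [42] → 5 trucks.
Total size 507 kg; any packing needs at least ⌈507/150⌉ = 4 trucks.
An optimal packing achieves that bound: [99,42] [89,42,19] [81,39,16] [80] → 4 trucks.
Excess: 5 − 4 = 1.

1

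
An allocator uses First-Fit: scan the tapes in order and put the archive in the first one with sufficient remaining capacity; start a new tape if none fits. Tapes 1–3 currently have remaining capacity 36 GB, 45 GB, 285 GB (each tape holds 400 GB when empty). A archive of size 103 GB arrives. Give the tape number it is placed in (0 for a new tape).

Tapes with room: tape 3 (285 GB).
The first with room is tape 3.

3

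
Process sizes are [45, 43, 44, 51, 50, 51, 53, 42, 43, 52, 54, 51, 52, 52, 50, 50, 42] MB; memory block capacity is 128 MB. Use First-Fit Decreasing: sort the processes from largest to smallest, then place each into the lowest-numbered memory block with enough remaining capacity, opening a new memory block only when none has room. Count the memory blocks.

Sorted descending: 54, 53, 52, 52, 52, 51, 51, 51, 50, 50, 50, 45, 44, 43, 43, 42, 42.
memory block 1: place 54 MB, 74 MB left
memory block 1: place 53 MB, 21 MB left
memory block 2: place 52 MB, 76 MB left
memory block 2: place 52 MB, 24 MB left
memory block 3: place 52 MB, 76 MB left
memory block 3: place 51 MB, 25 MB left
memory block 4: place 51 MB, 77 MB left
memory block 4: place 51 MB, 26 MB left
memory block 5: place 50 MB, 78 MB left
memory block 5: place 50 MB, 28 MB left
memory block 6: place 50 MB, 78 MB left
memory block 6: place 45 MB, 33 MB left
memory block 7: place 44 MB, 84 MB left
memory block 7: place 43 MB, 41 MB left
memory block 8: place 43 MB, 85 MB left
memory block 8: place 42 MB, 43 MB left
memory block 8: place 42 MB, 1 MB left

8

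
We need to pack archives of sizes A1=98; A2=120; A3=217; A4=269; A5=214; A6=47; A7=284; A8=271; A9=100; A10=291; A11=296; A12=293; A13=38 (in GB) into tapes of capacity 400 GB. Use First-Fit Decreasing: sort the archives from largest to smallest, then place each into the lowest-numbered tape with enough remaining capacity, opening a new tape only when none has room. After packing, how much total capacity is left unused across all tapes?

Sorted descending: 296, 293, 291, 284, 271, 269, 217, 214, 120, 100, 98, 47, 38.
Put 296 GB in tape 1; 104 GB remain.
Put 293 GB in tape 2; 107 GB remain.
Put 291 GB in tape 3; 109 GB remain.
Put 284 GB in tape 4; 116 GB remain.
Put 271 GB in tape 5; 129 GB remain.
Put 269 GB in tape 6; 131 GB remain.
Put 217 GB in tape 7; 183 GB remain.
Put 214 GB in tape 8; 186 GB remain.
Put 120 GB in tape 5; 9 GB remain.
Put 100 GB in tape 1; 4 GB remain.
Put 98 GB in tape 2; 9 GB remain.
Put 47 GB in tape 3; 62 GB remain.
Put 38 GB in tape 3; 24 GB remain.
8 tapes × 400 GB = 3200 GB; used 2538 GB; unused 662 GB.

662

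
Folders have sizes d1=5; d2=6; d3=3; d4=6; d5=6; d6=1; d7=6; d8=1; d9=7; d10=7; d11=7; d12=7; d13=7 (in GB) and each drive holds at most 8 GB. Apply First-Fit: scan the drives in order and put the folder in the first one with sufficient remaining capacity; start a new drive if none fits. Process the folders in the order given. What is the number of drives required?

d1 (5 GB) → drive 1 (remaining 3 GB)
d2 (6 GB) → drive 2 (remaining 2 GB)
d3 (3 GB) → drive 1 (remaining 0 GB)
d4 (6 GB) → drive 3 (remaining 2 GB)
d5 (6 GB) → drive 4 (remaining 2 GB)
d6 (1 GB) → drive 2 (remaining 1 GB)
d7 (6 GB) → drive 5 (remaining 2 GB)
d8 (1 GB) → drive 2 (remaining 0 GB)
d9 (7 GB) → drive 6 (remaining 1 GB)
d10 (7 GB) → drive 7 (remaining 1 GB)
d11 (7 GB) → drive 8 (remaining 1 GB)
d12 (7 GB) → drive 9 (remaining 1 GB)
d13 (7 GB) → drive 10 (remaining 1 GB)
Final drives: [5,3] [6,1,1] [6] [6] [6] [7] [7] [7] [7] [7].

10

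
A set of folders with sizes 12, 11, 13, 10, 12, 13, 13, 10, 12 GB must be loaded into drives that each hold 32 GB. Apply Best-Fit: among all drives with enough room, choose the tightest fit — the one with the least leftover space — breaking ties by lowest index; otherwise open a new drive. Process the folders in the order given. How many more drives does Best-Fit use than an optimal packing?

1

Best-Fit: [12,11] [13,10] [12,13] [13,10] [12] → 5 drives.
Total size 106 GB; any packing needs at least ⌈106/32⌉ = 4 drives.
An optimal packing achieves that bound: [13,13] [13,12] [12,12] [11,10,10] → 4 drives.
Excess: 5 − 4 = 1.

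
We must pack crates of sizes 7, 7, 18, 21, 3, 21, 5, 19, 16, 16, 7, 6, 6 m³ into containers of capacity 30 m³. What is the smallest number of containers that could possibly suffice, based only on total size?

6

Total size = 7 + 7 + 18 + 21 + 3 + 21 + 5 + 19 + 16 + 16 + 7 + 6 + 6 = 152 m³.
⌈152 / 30⌉ = 6.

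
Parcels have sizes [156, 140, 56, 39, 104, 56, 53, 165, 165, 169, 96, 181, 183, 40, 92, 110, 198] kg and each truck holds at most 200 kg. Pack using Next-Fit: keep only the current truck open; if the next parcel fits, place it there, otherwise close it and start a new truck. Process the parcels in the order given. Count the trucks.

13

Put 156 kg in truck 1; 44 kg remain.
Put 140 kg in truck 2; 60 kg remain.
Put 56 kg in truck 2; 4 kg remain.
Put 39 kg in truck 3; 161 kg remain.
Put 104 kg in truck 3; 57 kg remain.
Put 56 kg in truck 3; 1 kg remain.
Put 53 kg in truck 4; 147 kg remain.
Put 165 kg in truck 5; 35 kg remain.
Put 165 kg in truck 6; 35 kg remain.
Put 169 kg in truck 7; 31 kg remain.
Put 96 kg in truck 8; 104 kg remain.
Put 181 kg in truck 9; 19 kg remain.
Put 183 kg in truck 10; 17 kg remain.
Put 40 kg in truck 11; 160 kg remain.
Put 92 kg in truck 11; 68 kg remain.
Put 110 kg in truck 12; 90 kg remain.
Put 198 kg in truck 13; 2 kg remain.
Final trucks: [156] [140,56] [39,104,56] [53] [165] [165] [169] [96] [181] [183] [40,92] [110] [198].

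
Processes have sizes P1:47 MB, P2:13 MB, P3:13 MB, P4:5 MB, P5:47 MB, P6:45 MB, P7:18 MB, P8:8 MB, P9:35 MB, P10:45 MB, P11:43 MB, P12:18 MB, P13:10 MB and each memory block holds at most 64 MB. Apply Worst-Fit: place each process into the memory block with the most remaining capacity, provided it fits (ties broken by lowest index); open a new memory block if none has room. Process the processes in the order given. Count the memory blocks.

Put P1 (47 MB) in memory block 1; 17 MB remain.
Put P2 (13 MB) in memory block 1; 4 MB remain.
Put P3 (13 MB) in memory block 2; 51 MB remain.
Put P4 (5 MB) in memory block 2; 46 MB remain.
Put P5 (47 MB) in memory block 3; 17 MB remain.
Put P6 (45 MB) in memory block 2; 1 MB remain.
Put P7 (18 MB) in memory block 4; 46 MB remain.
Put P8 (8 MB) in memory block 4; 38 MB remain.
Put P9 (35 MB) in memory block 4; 3 MB remain.
Put P10 (45 MB) in memory block 5; 19 MB remain.
Put P11 (43 MB) in memory block 6; 21 MB remain.
Put P12 (18 MB) in memory block 6; 3 MB remain.
Put P13 (10 MB) in memory block 5; 9 MB remain.

6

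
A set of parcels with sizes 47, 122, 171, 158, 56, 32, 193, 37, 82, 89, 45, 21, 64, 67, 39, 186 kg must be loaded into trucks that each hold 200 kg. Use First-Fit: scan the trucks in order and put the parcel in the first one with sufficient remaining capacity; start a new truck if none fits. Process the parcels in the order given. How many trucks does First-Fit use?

8

truck 1: place 47 kg, 153 kg left
truck 1: place 122 kg, 31 kg left
truck 2: place 171 kg, 29 kg left
truck 3: place 158 kg, 42 kg left
truck 4: place 56 kg, 144 kg left
truck 3: place 32 kg, 10 kg left
truck 5: place 193 kg, 7 kg left
truck 4: place 37 kg, 107 kg left
truck 4: place 82 kg, 25 kg left
truck 6: place 89 kg, 111 kg left
truck 6: place 45 kg, 66 kg left
truck 1: place 21 kg, 10 kg left
truck 6: place 64 kg, 2 kg left
truck 7: place 67 kg, 133 kg left
truck 7: place 39 kg, 94 kg left
truck 8: place 186 kg, 14 kg left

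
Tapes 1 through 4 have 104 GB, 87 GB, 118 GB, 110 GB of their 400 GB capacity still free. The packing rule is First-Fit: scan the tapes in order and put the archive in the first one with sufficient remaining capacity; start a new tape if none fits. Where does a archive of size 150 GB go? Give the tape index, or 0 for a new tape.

No tape has ≥ 150 GB free, so a new tape is opened.

0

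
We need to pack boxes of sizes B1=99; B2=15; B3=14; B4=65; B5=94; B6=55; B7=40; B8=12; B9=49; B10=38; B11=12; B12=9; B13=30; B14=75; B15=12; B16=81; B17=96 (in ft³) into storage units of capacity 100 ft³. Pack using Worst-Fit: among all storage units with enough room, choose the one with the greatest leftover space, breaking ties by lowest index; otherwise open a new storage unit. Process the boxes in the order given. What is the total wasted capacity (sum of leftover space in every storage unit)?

B1 (99 ft³) → storage unit 1 (remaining 1 ft³)
B2 (15 ft³) → storage unit 2 (remaining 85 ft³)
B3 (14 ft³) → storage unit 2 (remaining 71 ft³)
B4 (65 ft³) → storage unit 2 (remaining 6 ft³)
B5 (94 ft³) → storage unit 3 (remaining 6 ft³)
B6 (55 ft³) → storage unit 4 (remaining 45 ft³)
B7 (40 ft³) → storage unit 4 (remaining 5 ft³)
B8 (12 ft³) → storage unit 5 (remaining 88 ft³)
B9 (49 ft³) → storage unit 5 (remaining 39 ft³)
B10 (38 ft³) → storage unit 5 (remaining 1 ft³)
B11 (12 ft³) → storage unit 6 (remaining 88 ft³)
B12 (9 ft³) → storage unit 6 (remaining 79 ft³)
B13 (30 ft³) → storage unit 6 (remaining 49 ft³)
B14 (75 ft³) → storage unit 7 (remaining 25 ft³)
B15 (12 ft³) → storage unit 6 (remaining 37 ft³)
B16 (81 ft³) → storage unit 8 (remaining 19 ft³)
B17 (96 ft³) → storage unit 9 (remaining 4 ft³)
9 storage units × 100 ft³ = 900 ft³; used 796 ft³; unused 104 ft³.

104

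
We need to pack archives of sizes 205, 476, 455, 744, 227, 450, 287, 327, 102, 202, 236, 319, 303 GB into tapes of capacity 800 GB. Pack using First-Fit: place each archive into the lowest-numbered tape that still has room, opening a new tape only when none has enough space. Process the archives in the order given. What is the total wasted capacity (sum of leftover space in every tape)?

205 GB → tape 1 (remaining 595 GB)
476 GB → tape 1 (remaining 119 GB)
455 GB → tape 2 (remaining 345 GB)
744 GB → tape 3 (remaining 56 GB)
227 GB → tape 2 (remaining 118 GB)
450 GB → tape 4 (remaining 350 GB)
287 GB → tape 4 (remaining 63 GB)
327 GB → tape 5 (remaining 473 GB)
102 GB → tape 1 (remaining 17 GB)
202 GB → tape 5 (remaining 271 GB)
236 GB → tape 5 (remaining 35 GB)
319 GB → tape 6 (remaining 481 GB)
303 GB → tape 6 (remaining 178 GB)
6 tapes × 800 GB = 4800 GB; used 4333 GB; unused 467 GB.

467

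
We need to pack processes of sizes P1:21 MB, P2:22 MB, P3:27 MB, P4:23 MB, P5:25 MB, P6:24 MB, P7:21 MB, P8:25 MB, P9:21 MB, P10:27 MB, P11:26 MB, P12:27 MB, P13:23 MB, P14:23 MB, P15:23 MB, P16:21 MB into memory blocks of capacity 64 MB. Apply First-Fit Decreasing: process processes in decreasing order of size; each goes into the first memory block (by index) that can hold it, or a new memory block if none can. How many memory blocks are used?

Sorted descending: 27, 27, 27, 26, 25, 25, 24, 23, 23, 23, 23, 22, 21, 21, 21, 21.
Put 27 MB in memory block 1; 37 MB remain.
Put 27 MB in memory block 1; 10 MB remain.
Put 27 MB in memory block 2; 37 MB remain.
Put 26 MB in memory block 2; 11 MB remain.
Put 25 MB in memory block 3; 39 MB remain.
Put 25 MB in memory block 3; 14 MB remain.
Put 24 MB in memory block 4; 40 MB remain.
Put 23 MB in memory block 4; 17 MB remain.
Put 23 MB in memory block 5; 41 MB remain.
Put 23 MB in memory block 5; 18 MB remain.
Put 23 MB in memory block 6; 41 MB remain.
Put 22 MB in memory block 6; 19 MB remain.
Put 21 MB in memory block 7; 43 MB remain.
Put 21 MB in memory block 7; 22 MB remain.
Put 21 MB in memory block 7; 1 MB remain.
Put 21 MB in memory block 8; 43 MB remain.

8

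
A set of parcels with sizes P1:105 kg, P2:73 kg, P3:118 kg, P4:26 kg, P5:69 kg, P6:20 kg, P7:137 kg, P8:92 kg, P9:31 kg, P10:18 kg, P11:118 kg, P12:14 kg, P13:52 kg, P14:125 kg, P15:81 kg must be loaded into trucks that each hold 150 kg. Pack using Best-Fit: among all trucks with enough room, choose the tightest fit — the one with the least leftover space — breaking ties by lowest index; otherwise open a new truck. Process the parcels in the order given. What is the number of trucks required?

truck 1: place P1 (105 kg), 45 kg left
truck 2: place P2 (73 kg), 77 kg left
truck 3: place P3 (118 kg), 32 kg left
truck 3: place P4 (26 kg), 6 kg left
truck 2: place P5 (69 kg), 8 kg left
truck 1: place P6 (20 kg), 25 kg left
truck 4: place P7 (137 kg), 13 kg left
truck 5: place P8 (92 kg), 58 kg left
truck 5: place P9 (31 kg), 27 kg left
truck 1: place P10 (18 kg), 7 kg left
truck 6: place P11 (118 kg), 32 kg left
truck 5: place P12 (14 kg), 13 kg left
truck 7: place P13 (52 kg), 98 kg left
truck 8: place P14 (125 kg), 25 kg left
truck 7: place P15 (81 kg), 17 kg left

8 trucks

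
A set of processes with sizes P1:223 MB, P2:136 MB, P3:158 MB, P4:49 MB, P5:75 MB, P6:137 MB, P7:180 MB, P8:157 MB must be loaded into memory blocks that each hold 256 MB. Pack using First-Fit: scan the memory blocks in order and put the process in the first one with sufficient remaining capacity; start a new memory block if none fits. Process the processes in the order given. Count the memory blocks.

P1 (223 MB) → memory block 1 (remaining 33 MB)
P2 (136 MB) → memory block 2 (remaining 120 MB)
P3 (158 MB) → memory block 3 (remaining 98 MB)
P4 (49 MB) → memory block 2 (remaining 71 MB)
P5 (75 MB) → memory block 3 (remaining 23 MB)
P6 (137 MB) → memory block 4 (remaining 119 MB)
P7 (180 MB) → memory block 5 (remaining 76 MB)
P8 (157 MB) → memory block 6 (remaining 99 MB)
Final memory blocks: [223] [136,49] [158,75] [137] [180] [157].

6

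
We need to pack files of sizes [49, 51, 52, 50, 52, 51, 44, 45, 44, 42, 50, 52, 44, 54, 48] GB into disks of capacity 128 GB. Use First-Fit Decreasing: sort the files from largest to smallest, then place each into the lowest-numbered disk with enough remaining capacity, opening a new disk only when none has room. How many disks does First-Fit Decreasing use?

8

Sorted descending: 54, 52, 52, 52, 51, 51, 50, 50, 49, 48, 45, 44, 44, 44, 42.
disk 1: place 54 GB, 74 GB left
disk 1: place 52 GB, 22 GB left
disk 2: place 52 GB, 76 GB left
disk 2: place 52 GB, 24 GB left
disk 3: place 51 GB, 77 GB left
disk 3: place 51 GB, 26 GB left
disk 4: place 50 GB, 78 GB left
disk 4: place 50 GB, 28 GB left
disk 5: place 49 GB, 79 GB left
disk 5: place 48 GB, 31 GB left
disk 6: place 45 GB, 83 GB left
disk 6: place 44 GB, 39 GB left
disk 7: place 44 GB, 84 GB left
disk 7: place 44 GB, 40 GB left
disk 8: place 42 GB, 86 GB left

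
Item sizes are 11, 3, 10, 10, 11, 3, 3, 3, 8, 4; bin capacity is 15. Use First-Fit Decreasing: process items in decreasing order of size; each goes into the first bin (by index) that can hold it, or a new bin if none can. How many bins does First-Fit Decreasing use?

5

Sorted descending: 11, 11, 10, 10, 8, 4, 3, 3, 3, 3.
Put 11 in bin 1; 4 remain.
Put 11 in bin 2; 4 remain.
Put 10 in bin 3; 5 remain.
Put 10 in bin 4; 5 remain.
Put 8 in bin 5; 7 remain.
Put 4 in bin 1; 0 remain.
Put 3 in bin 2; 1 remain.
Put 3 in bin 3; 2 remain.
Put 3 in bin 4; 2 remain.
Put 3 in bin 5; 4 remain.
Final bins: [11,4] [11,3] [10,3] [10,3] [8,3].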